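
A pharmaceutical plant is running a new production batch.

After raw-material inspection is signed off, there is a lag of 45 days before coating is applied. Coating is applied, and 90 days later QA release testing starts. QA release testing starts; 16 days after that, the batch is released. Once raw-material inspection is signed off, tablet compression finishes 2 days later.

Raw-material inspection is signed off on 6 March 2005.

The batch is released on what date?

4 August 2005

Raw-material inspection is signed off: Mar 6, 2005.
Coating is applied: Mar 6, 2005 + 45 days = Apr 20, 2005.
QA release testing starts: Apr 20, 2005 + 90 days = Jul 19, 2005.
The batch is released: Jul 19, 2005 + 16 days = Aug 4, 2005.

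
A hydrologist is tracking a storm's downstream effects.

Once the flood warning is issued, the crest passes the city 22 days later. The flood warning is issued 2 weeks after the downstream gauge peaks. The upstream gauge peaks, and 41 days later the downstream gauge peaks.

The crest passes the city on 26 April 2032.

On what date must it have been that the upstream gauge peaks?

The crest passes the city: Apr 26, 2032.
The flood warning is issued: Apr 26, 2032 − 22 days = Apr 4, 2032.
The downstream gauge peaks: Apr 4, 2032 − 2 weeks = Mar 21, 2032.
The upstream gauge peaks: Mar 21, 2032 − 41 days = Feb 9, 2032.

9 February 2032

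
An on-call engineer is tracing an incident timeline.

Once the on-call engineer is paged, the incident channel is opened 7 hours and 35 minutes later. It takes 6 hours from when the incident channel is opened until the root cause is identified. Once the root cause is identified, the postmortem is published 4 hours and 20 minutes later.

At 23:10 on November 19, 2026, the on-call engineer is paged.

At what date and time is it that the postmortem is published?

17:05 on November 20, 2026

The on-call engineer is paged: 23:10 Nov 19, 2026.
The incident channel is opened: 23:10 Nov 19, 2026 + 7h35m = 06:45 Nov 20, 2026.
The root cause is identified: 06:45 Nov 20, 2026 + 6h = 12:45 Nov 20, 2026.
The postmortem is published: 12:45 Nov 20, 2026 + 4h20m = 17:05 Nov 20, 2026.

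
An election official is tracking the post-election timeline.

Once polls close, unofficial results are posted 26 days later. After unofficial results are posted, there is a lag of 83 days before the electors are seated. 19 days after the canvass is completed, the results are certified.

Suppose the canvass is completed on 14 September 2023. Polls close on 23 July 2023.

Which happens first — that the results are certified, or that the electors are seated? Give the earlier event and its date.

The canvass is completed: Sep 14, 2023.
The results are certified: Sep 14, 2023 + 19 days = Oct 3, 2023.
Polls close: Jul 23, 2023.
Unofficial results are posted: Jul 23, 2023 + 26 days = Aug 18, 2023.
The electors are seated: Aug 18, 2023 + 83 days = Nov 9, 2023.
Comparing: the results are certified on Oct 3, 2023 vs the electors are seated on Nov 9, 2023. Earlier: the results are certified.

The results are certified — 3 October 2023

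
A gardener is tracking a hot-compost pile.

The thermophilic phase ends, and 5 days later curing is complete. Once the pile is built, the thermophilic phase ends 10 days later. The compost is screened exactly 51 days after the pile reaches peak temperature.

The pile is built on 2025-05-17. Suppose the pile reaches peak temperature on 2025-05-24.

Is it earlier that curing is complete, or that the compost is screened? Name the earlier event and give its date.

The pile is built: May 17, 2025.
The thermophilic phase ends: May 17, 2025 + 10 days = May 27, 2025.
Curing is complete: May 27, 2025 + 5 days = Jun 1, 2025.
The pile reaches peak temperature: May 24, 2025.
The compost is screened: May 24, 2025 + 51 days = Jul 14, 2025.
Comparing: curing is complete on Jun 1, 2025 vs the compost is screened on Jul 14, 2025. Earlier: curing is complete.

Curing is complete — 2025-06-01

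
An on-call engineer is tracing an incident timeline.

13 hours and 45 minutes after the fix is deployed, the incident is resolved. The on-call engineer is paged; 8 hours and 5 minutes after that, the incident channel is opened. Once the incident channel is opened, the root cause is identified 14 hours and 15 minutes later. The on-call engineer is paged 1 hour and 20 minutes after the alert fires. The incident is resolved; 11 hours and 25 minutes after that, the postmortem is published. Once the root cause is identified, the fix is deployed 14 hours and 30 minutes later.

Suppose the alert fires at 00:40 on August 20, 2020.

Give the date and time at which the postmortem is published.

The alert fires: 00:40 Aug 20, 2020.
The on-call engineer is paged: 00:40 Aug 20, 2020 + 1h20m = 02:00 Aug 20, 2020.
The incident channel is opened: 02:00 Aug 20, 2020 + 8h05m = 10:05 Aug 20, 2020.
The root cause is identified: 10:05 Aug 20, 2020 + 14h15m = 00:20 Aug 21, 2020.
The fix is deployed: 00:20 Aug 21, 2020 + 14h30m = 14:50 Aug 21, 2020.
The incident is resolved: 14:50 Aug 21, 2020 + 13h45m = 04:35 Aug 22, 2020.
The postmortem is published: 04:35 Aug 22, 2020 + 11h25m = 16:00 Aug 22, 2020.

16:00 on August 22, 2020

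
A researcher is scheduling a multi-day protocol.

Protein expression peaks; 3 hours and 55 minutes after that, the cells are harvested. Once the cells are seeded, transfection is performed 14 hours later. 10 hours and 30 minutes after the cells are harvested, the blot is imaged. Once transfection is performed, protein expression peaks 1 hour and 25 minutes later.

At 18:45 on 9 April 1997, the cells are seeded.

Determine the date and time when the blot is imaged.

The cells are seeded: 18:45 Apr 9, 1997.
Transfection is performed: 18:45 Apr 9, 1997 + 14h = 08:45 Apr 10, 1997.
Protein expression peaks: 08:45 Apr 10, 1997 + 1h25m = 10:10 Apr 10, 1997.
The cells are harvested: 10:10 Apr 10, 1997 + 3h55m = 14:05 Apr 10, 1997.
The blot is imaged: 14:05 Apr 10, 1997 + 10h30m = 00:35 Apr 11, 1997.

00:35 on 11 April 1997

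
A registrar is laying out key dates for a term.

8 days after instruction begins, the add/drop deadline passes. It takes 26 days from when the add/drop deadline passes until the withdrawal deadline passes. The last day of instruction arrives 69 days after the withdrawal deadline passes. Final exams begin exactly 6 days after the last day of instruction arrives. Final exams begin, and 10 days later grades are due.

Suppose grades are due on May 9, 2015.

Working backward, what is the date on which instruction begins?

January 10, 2015

Grades are due: May 9, 2015.
Final exams begin: May 9, 2015 − 10 days = Apr 29, 2015.
The last day of instruction arrives: Apr 29, 2015 − 6 days = Apr 23, 2015.
The withdrawal deadline passes: Apr 23, 2015 − 69 days = Feb 13, 2015.
The add/drop deadline passes: Feb 13, 2015 − 26 days = Jan 18, 2015.
Instruction begins: Jan 18, 2015 − 8 days = Jan 10, 2015.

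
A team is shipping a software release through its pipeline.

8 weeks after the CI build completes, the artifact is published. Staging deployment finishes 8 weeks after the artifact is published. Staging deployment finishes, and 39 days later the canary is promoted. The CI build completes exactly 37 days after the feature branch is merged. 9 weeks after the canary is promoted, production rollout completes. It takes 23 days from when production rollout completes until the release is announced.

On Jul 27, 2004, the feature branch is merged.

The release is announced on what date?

The feature branch is merged: Jul 27, 2004.
The CI build completes: Jul 27, 2004 + 37 days = Sep 2, 2004.
The artifact is published: Sep 2, 2004 + 8 weeks = Oct 28, 2004.
Staging deployment finishes: Oct 28, 2004 + 8 weeks = Dec 23, 2004.
The canary is promoted: Dec 23, 2004 + 39 days = Jan 31, 2005.
Production rollout completes: Jan 31, 2005 + 9 weeks = Apr 4, 2005.
The release is announced: Apr 4, 2005 + 23 days = Apr 27, 2005.

Apr 27, 2005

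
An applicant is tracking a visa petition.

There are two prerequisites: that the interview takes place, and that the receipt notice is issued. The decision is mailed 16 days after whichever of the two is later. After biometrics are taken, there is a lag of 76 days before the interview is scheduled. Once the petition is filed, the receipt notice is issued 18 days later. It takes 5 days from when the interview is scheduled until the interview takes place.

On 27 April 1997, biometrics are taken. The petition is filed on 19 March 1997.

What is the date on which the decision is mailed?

2 August 1997

Biometrics are taken: Apr 27, 1997.
The interview is scheduled: Apr 27, 1997 + 76 days = Jul 12, 1997.
The interview takes place: Jul 12, 1997 + 5 days = Jul 17, 1997.
The petition is filed: Mar 19, 1997.
The receipt notice is issued: Mar 19, 1997 + 18 days = Apr 6, 1997.
Both prerequisites met — the interview takes place (Jul 17, 1997), the receipt notice is issued (Apr 6, 1997); the later is Jul 17, 1997.
The decision is mailed: Jul 17, 1997 + 16 days = Aug 2, 1997.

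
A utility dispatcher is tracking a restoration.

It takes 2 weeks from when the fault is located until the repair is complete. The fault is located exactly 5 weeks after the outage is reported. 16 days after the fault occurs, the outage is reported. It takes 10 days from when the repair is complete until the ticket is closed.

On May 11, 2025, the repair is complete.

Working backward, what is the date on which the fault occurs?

March 7, 2025

The repair is complete: May 11, 2025.
The fault is located: May 11, 2025 − 2 weeks = Apr 27, 2025.
The outage is reported: Apr 27, 2025 − 5 weeks = Mar 23, 2025.
The fault occurs: Mar 23, 2025 − 16 days = Mar 7, 2025.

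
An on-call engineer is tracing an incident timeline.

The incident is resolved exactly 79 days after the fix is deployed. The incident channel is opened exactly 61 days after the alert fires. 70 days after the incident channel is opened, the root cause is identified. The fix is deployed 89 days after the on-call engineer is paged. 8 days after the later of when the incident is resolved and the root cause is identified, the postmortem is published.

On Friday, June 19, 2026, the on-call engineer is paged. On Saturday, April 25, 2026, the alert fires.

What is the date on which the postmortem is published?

The on-call engineer is paged: Jun 19, 2026.
The fix is deployed: Jun 19, 2026 + 89 days = Sep 16, 2026.
The incident is resolved: Sep 16, 2026 + 79 days = Dec 4, 2026.
The alert fires: Apr 25, 2026.
The incident channel is opened: Apr 25, 2026 + 61 days = Jun 25, 2026.
The root cause is identified: Jun 25, 2026 + 70 days = Sep 3, 2026.
Both prerequisites met — the incident is resolved (Dec 4, 2026), the root cause is identified (Sep 3, 2026); the later is Dec 4, 2026.
The postmortem is published: Dec 4, 2026 + 8 days = Dec 12, 2026.

Saturday, December 12, 2026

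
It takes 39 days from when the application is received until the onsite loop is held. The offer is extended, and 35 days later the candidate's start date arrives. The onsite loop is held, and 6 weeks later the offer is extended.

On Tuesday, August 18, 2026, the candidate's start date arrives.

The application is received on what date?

The candidate's start date arrives: Aug 18, 2026.
The offer is extended: Aug 18, 2026 − 35 days = Jul 14, 2026.
The onsite loop is held: Jul 14, 2026 − 6 weeks = Jun 2, 2026.
The application is received: Jun 2, 2026 − 39 days = Apr 24, 2026.

Friday, April 24, 2026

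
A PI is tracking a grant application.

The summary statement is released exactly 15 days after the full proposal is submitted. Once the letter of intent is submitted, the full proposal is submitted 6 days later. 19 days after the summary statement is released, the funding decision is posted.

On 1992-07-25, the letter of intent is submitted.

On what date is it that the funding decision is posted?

The letter of intent is submitted: Jul 25, 1992.
The full proposal is submitted: Jul 25, 1992 + 6 days = Jul 31, 1992.
The summary statement is released: Jul 31, 1992 + 15 days = Aug 15, 1992.
The funding decision is posted: Aug 15, 1992 + 19 days = Sep 3, 1992.

1992-09-03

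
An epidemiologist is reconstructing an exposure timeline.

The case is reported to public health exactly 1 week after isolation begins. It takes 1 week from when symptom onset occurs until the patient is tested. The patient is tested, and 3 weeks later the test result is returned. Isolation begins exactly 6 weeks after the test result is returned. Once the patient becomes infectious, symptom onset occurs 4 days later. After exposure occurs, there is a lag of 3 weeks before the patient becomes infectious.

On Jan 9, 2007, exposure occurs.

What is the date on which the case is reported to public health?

Exposure occurs: Jan 9, 2007.
The patient becomes infectious: Jan 9, 2007 + 3 weeks = Jan 30, 2007.
Symptom onset occurs: Jan 30, 2007 + 4 days = Feb 3, 2007.
The patient is tested: Feb 3, 2007 + 1 week = Feb 10, 2007.
The test result is returned: Feb 10, 2007 + 3 weeks = Mar 3, 2007.
Isolation begins: Mar 3, 2007 + 6 weeks = Apr 14, 2007.
The case is reported to public health: Apr 14, 2007 + 1 week = Apr 21, 2007.

Apr 21, 2007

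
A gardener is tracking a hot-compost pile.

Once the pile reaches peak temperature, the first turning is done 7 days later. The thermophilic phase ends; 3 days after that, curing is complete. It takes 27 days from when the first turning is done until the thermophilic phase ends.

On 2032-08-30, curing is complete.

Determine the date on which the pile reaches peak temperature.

2032-07-24

Curing is complete: Aug 30, 2032.
The thermophilic phase ends: Aug 30, 2032 − 3 days = Aug 27, 2032.
The first turning is done: Aug 27, 2032 − 27 days = Jul 31, 2032.
The pile reaches peak temperature: Jul 31, 2032 − 7 days = Jul 24, 2032.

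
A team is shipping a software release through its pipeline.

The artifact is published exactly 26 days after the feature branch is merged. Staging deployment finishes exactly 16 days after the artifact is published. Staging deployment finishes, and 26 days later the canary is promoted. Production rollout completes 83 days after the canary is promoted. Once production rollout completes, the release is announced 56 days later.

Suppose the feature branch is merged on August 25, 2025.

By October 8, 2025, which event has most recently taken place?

Staging deployment finishes

The feature branch is merged: Aug 25, 2025.
The artifact is published: Aug 25, 2025 + 26 days = Sep 20, 2025.
Staging deployment finishes: Sep 20, 2025 + 16 days = Oct 6, 2025.
The canary is promoted: Oct 6, 2025 + 26 days = Nov 1, 2025.
Production rollout completes: Nov 1, 2025 + 83 days = Jan 23, 2026.
The release is announced: Jan 23, 2026 + 56 days = Mar 20, 2026.
Oct 8, 2025 falls between when staging deployment finishes (Oct 6, 2025) and when the canary is promoted (Nov 1, 2025).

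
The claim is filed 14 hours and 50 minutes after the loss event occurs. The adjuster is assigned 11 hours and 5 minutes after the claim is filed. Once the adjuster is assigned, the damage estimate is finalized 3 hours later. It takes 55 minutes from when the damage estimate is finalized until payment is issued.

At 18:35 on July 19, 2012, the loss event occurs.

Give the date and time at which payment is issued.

The loss event occurs: 18:35 Jul 19, 2012.
The claim is filed: 18:35 Jul 19, 2012 + 14h50m = 09:25 Jul 20, 2012.
The adjuster is assigned: 09:25 Jul 20, 2012 + 11h05m = 20:30 Jul 20, 2012.
The damage estimate is finalized: 20:30 Jul 20, 2012 + 3h = 23:30 Jul 20, 2012.
Payment is issued: 23:30 Jul 20, 2012 + 55m = 00:25 Jul 21, 2012.

00:25 on July 21, 2012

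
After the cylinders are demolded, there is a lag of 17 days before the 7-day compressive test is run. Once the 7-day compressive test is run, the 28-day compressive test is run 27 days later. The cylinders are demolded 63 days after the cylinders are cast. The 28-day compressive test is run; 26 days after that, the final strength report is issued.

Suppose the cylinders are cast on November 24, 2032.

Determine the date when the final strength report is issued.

The cylinders are cast: Nov 24, 2032.
The cylinders are demolded: Nov 24, 2032 + 63 days = Jan 26, 2033.
The 7-day compressive test is run: Jan 26, 2033 + 17 days = Feb 12, 2033.
The 28-day compressive test is run: Feb 12, 2033 + 27 days = Mar 11, 2033.
The final strength report is issued: Mar 11, 2033 + 26 days = Apr 6, 2033.

April 6, 2033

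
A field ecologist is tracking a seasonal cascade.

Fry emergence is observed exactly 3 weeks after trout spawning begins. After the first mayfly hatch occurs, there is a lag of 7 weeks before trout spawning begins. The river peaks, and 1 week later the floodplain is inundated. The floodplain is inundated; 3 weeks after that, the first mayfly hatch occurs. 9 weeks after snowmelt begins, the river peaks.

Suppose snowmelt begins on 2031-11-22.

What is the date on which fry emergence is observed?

2032-05-01

Snowmelt begins: Nov 22, 2031.
The river peaks: Nov 22, 2031 + 9 weeks = Jan 24, 2032.
The floodplain is inundated: Jan 24, 2032 + 1 week = Jan 31, 2032.
The first mayfly hatch occurs: Jan 31, 2032 + 3 weeks = Feb 21, 2032.
Trout spawning begins: Feb 21, 2032 + 7 weeks = Apr 10, 2032.
Fry emergence is observed: Apr 10, 2032 + 3 weeks = May 1, 2032.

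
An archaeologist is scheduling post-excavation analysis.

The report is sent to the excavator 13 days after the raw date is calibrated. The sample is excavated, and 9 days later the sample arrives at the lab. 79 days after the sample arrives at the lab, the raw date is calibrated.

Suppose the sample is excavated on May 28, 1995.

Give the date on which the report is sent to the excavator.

The sample is excavated: May 28, 1995.
The sample arrives at the lab: May 28, 1995 + 9 days = Jun 6, 1995.
The raw date is calibrated: Jun 6, 1995 + 79 days = Aug 24, 1995.
The report is sent to the excavator: Aug 24, 1995 + 13 days = Sep 6, 1995.

September 6, 1995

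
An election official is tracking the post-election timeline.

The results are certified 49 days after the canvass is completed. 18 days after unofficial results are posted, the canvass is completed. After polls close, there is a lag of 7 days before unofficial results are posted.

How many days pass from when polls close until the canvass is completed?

25 days

Causal path: polls close → unofficial results are posted → the canvass is completed.
Total delay along the path: 7 + 18 = 25 days.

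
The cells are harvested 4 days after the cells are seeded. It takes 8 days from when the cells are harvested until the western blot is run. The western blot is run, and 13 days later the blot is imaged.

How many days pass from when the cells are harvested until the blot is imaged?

Causal path: the cells are harvested → the western blot is run → the blot is imaged.
Total delay along the path: 8 + 13 = 21 days.

21 days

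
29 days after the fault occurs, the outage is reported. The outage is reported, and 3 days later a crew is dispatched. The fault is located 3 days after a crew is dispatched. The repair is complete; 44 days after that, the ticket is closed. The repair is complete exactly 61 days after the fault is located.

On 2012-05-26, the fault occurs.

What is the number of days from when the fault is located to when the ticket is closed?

105 days

Causal path: the fault is located → the repair is complete → the ticket is closed.
Total delay along the path: 61 + 44 = 105 days.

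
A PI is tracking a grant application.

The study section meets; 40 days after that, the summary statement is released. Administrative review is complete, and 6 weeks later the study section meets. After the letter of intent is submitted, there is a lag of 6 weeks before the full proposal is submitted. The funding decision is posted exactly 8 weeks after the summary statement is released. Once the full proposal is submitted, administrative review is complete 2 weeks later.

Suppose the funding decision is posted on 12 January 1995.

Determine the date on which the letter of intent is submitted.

The funding decision is posted: Jan 12, 1995.
The summary statement is released: Jan 12, 1995 − 8 weeks = Nov 17, 1994.
The study section meets: Nov 17, 1994 − 40 days = Oct 8, 1994.
Administrative review is complete: Oct 8, 1994 − 6 weeks = Aug 27, 1994.
The full proposal is submitted: Aug 27, 1994 − 2 weeks = Aug 13, 1994.
The letter of intent is submitted: Aug 13, 1994 − 6 weeks = Jul 2, 1994.

2 July 1994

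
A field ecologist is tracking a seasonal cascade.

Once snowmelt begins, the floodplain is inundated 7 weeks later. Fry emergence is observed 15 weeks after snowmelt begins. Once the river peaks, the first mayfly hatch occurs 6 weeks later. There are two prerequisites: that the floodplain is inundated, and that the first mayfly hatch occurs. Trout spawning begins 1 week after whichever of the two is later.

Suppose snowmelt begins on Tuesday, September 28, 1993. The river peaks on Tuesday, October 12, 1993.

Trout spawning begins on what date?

Tuesday, November 30, 1993

Snowmelt begins: Sep 28, 1993.
The floodplain is inundated: Sep 28, 1993 + 7 weeks = Nov 16, 1993.
The river peaks: Oct 12, 1993.
The first mayfly hatch occurs: Oct 12, 1993 + 6 weeks = Nov 23, 1993.
Both prerequisites met — the floodplain is inundated (Nov 16, 1993), the first mayfly hatch occurs (Nov 23, 1993); the later is Nov 23, 1993.
Trout spawning begins: Nov 23, 1993 + 1 week = Nov 30, 1993.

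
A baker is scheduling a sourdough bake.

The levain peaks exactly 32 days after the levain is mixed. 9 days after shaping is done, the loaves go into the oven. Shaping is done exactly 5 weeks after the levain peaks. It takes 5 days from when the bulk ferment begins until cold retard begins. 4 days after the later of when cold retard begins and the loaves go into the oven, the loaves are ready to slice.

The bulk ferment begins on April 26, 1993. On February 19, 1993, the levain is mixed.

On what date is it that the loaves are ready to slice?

May 10, 1993

The bulk ferment begins: Apr 26, 1993.
Cold retard begins: Apr 26, 1993 + 5 days = May 1, 1993.
The levain is mixed: Feb 19, 1993.
The levain peaks: Feb 19, 1993 + 32 days = Mar 23, 1993.
Shaping is done: Mar 23, 1993 + 5 weeks = Apr 27, 1993.
The loaves go into the oven: Apr 27, 1993 + 9 days = May 6, 1993.
Both prerequisites met — cold retard begins (May 1, 1993), the loaves go into the oven (May 6, 1993); the later is May 6, 1993.
The loaves are ready to slice: May 6, 1993 + 4 days = May 10, 1993.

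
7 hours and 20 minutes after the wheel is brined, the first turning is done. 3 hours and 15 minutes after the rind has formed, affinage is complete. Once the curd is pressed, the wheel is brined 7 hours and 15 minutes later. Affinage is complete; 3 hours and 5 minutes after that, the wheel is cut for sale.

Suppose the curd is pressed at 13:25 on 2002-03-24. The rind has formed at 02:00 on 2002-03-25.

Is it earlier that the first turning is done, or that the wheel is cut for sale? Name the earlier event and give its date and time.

The first turning is done — 04:00 on 2002-03-25

The curd is pressed: 13:25 Mar 24, 2002.
The wheel is brined: 13:25 Mar 24, 2002 + 7h15m = 20:40 Mar 24, 2002.
The first turning is done: 20:40 Mar 24, 2002 + 7h20m = 04:00 Mar 25, 2002.
The rind has formed: 02:00 Mar 25, 2002.
Affinage is complete: 02:00 Mar 25, 2002 + 3h15m = 05:15 Mar 25, 2002.
The wheel is cut for sale: 05:15 Mar 25, 2002 + 3h05m = 08:20 Mar 25, 2002.
Comparing: the first turning is done at 04:00 Mar 25, 2002 vs the wheel is cut for sale at 08:20 Mar 25, 2002. Earlier: the first turning is done.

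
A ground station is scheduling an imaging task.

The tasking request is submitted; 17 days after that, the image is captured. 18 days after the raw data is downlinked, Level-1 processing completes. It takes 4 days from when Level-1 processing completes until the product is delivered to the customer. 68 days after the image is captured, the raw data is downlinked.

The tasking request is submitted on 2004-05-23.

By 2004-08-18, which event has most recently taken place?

The raw data is downlinked

The tasking request is submitted: May 23, 2004.
The image is captured: May 23, 2004 + 17 days = Jun 9, 2004.
The raw data is downlinked: Jun 9, 2004 + 68 days = Aug 16, 2004.
Level-1 processing completes: Aug 16, 2004 + 18 days = Sep 3, 2004.
The product is delivered to the customer: Sep 3, 2004 + 4 days = Sep 7, 2004.
Aug 18, 2004 falls between when the raw data is downlinked (Aug 16, 2004) and when Level-1 processing completes (Sep 3, 2004).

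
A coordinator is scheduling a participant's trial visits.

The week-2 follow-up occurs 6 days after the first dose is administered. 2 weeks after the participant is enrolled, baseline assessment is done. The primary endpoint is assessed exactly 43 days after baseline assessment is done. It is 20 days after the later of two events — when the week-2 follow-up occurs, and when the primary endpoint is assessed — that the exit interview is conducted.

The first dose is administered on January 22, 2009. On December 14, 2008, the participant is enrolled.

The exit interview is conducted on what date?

The first dose is administered: Jan 22, 2009.
The week-2 follow-up occurs: Jan 22, 2009 + 6 days = Jan 28, 2009.
The participant is enrolled: Dec 14, 2008.
Baseline assessment is done: Dec 14, 2008 + 2 weeks = Dec 28, 2008.
The primary endpoint is assessed: Dec 28, 2008 + 43 days = Feb 9, 2009.
Both prerequisites met — the week-2 follow-up occurs (Jan 28, 2009), the primary endpoint is assessed (Feb 9, 2009); the later is Feb 9, 2009.
The exit interview is conducted: Feb 9, 2009 + 20 days = Mar 1, 2009.

March 1, 2009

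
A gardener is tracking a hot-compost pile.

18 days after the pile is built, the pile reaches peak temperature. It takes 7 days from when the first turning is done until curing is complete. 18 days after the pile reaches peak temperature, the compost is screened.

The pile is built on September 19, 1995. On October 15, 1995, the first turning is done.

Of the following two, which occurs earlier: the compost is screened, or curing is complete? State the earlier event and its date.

Curing is complete — October 22, 1995

The pile is built: Sep 19, 1995.
The pile reaches peak temperature: Sep 19, 1995 + 18 days = Oct 7, 1995.
The compost is screened: Oct 7, 1995 + 18 days = Oct 25, 1995.
The first turning is done: Oct 15, 1995.
Curing is complete: Oct 15, 1995 + 7 days = Oct 22, 1995.
Comparing: the compost is screened on Oct 25, 1995 vs curing is complete on Oct 22, 1995. Earlier: curing is complete.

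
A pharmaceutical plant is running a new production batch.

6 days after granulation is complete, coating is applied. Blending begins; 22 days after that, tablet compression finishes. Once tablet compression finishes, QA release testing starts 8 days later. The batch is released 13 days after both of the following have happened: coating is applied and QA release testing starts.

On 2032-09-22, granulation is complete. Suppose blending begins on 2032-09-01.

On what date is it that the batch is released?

2032-10-14

Granulation is complete: Sep 22, 2032.
Coating is applied: Sep 22, 2032 + 6 days = Sep 28, 2032.
Blending begins: Sep 1, 2032.
Tablet compression finishes: Sep 1, 2032 + 22 days = Sep 23, 2032.
QA release testing starts: Sep 23, 2032 + 8 days = Oct 1, 2032.
Both prerequisites met — coating is applied (Sep 28, 2032), QA release testing starts (Oct 1, 2032); the later is Oct 1, 2032.
The batch is released: Oct 1, 2032 + 13 days = Oct 14, 2032.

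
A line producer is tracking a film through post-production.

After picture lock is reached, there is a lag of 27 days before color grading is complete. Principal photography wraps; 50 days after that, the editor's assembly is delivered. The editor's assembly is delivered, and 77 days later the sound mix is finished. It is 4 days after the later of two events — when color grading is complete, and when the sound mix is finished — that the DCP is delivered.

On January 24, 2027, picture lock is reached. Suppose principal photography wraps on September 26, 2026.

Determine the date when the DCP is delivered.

February 24, 2027

Picture lock is reached: Jan 24, 2027.
Color grading is complete: Jan 24, 2027 + 27 days = Feb 20, 2027.
Principal photography wraps: Sep 26, 2026.
The editor's assembly is delivered: Sep 26, 2026 + 50 days = Nov 15, 2026.
The sound mix is finished: Nov 15, 2026 + 77 days = Jan 31, 2027.
Both prerequisites met — color grading is complete (Feb 20, 2027), the sound mix is finished (Jan 31, 2027); the later is Feb 20, 2027.
The DCP is delivered: Feb 20, 2027 + 4 days = Feb 24, 2027.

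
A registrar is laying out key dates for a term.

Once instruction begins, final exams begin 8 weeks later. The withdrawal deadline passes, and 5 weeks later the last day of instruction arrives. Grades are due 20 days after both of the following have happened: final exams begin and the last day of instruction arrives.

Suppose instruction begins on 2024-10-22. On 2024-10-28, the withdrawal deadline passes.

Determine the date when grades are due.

Instruction begins: Oct 22, 2024.
Final exams begin: Oct 22, 2024 + 8 weeks = Dec 17, 2024.
The withdrawal deadline passes: Oct 28, 2024.
The last day of instruction arrives: Oct 28, 2024 + 5 weeks = Dec 2, 2024.
Both prerequisites met — final exams begin (Dec 17, 2024), the last day of instruction arrives (Dec 2, 2024); the later is Dec 17, 2024.
Grades are due: Dec 17, 2024 + 20 days = Jan 6, 2025.

2025-01-06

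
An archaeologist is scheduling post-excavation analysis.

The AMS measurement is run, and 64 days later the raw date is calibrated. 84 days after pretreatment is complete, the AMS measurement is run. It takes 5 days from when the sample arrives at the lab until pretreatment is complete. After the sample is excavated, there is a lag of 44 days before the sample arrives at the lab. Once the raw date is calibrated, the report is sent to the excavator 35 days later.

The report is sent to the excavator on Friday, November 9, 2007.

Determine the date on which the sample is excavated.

The report is sent to the excavator: Nov 9, 2007.
The raw date is calibrated: Nov 9, 2007 − 35 days = Oct 5, 2007.
The AMS measurement is run: Oct 5, 2007 − 64 days = Aug 2, 2007.
Pretreatment is complete: Aug 2, 2007 − 84 days = May 10, 2007.
The sample arrives at the lab: May 10, 2007 − 5 days = May 5, 2007.
The sample is excavated: May 5, 2007 − 44 days = Mar 22, 2007.

Thursday, March 22, 2007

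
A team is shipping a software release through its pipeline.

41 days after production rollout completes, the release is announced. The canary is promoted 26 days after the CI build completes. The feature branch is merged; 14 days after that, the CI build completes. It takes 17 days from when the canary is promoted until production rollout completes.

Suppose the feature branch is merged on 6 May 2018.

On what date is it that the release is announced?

12 August 2018

The feature branch is merged: May 6, 2018.
The CI build completes: May 6, 2018 + 14 days = May 20, 2018.
The canary is promoted: May 20, 2018 + 26 days = Jun 15, 2018.
Production rollout completes: Jun 15, 2018 + 17 days = Jul 2, 2018.
The release is announced: Jul 2, 2018 + 41 days = Aug 12, 2018.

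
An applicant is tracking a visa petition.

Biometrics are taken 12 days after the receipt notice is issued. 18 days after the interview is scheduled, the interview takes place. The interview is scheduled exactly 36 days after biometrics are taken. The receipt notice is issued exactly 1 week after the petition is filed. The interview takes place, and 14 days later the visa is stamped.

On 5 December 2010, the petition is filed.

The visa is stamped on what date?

2 March 2011

The petition is filed: Dec 5, 2010.
The receipt notice is issued: Dec 5, 2010 + 1 week = Dec 12, 2010.
Biometrics are taken: Dec 12, 2010 + 12 days = Dec 24, 2010.
The interview is scheduled: Dec 24, 2010 + 36 days = Jan 29, 2011.
The interview takes place: Jan 29, 2011 + 18 days = Feb 16, 2011.
The visa is stamped: Feb 16, 2011 + 14 days = Mar 2, 2011.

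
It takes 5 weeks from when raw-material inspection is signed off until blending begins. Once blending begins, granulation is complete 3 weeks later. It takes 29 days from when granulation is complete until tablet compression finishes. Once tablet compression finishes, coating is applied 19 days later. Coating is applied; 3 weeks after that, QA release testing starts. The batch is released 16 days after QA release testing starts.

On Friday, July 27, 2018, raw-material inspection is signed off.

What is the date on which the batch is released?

Raw-material inspection is signed off: Jul 27, 2018.
Blending begins: Jul 27, 2018 + 5 weeks = Aug 31, 2018.
Granulation is complete: Aug 31, 2018 + 3 weeks = Sep 21, 2018.
Tablet compression finishes: Sep 21, 2018 + 29 days = Oct 20, 2018.
Coating is applied: Oct 20, 2018 + 19 days = Nov 8, 2018.
QA release testing starts: Nov 8, 2018 + 3 weeks = Nov 29, 2018.
The batch is released: Nov 29, 2018 + 16 days = Dec 15, 2018.

Saturday, December 15, 2018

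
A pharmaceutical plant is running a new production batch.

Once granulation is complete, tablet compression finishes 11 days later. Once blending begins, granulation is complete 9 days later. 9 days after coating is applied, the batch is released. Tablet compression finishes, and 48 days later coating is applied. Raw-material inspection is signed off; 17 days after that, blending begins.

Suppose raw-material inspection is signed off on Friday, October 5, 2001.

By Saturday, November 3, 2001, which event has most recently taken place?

Raw-material inspection is signed off: Oct 5, 2001.
Blending begins: Oct 5, 2001 + 17 days = Oct 22, 2001.
Granulation is complete: Oct 22, 2001 + 9 days = Oct 31, 2001.
Tablet compression finishes: Oct 31, 2001 + 11 days = Nov 11, 2001.
Coating is applied: Nov 11, 2001 + 48 days = Dec 29, 2001.
The batch is released: Dec 29, 2001 + 9 days = Jan 7, 2002.
Nov 3, 2001 falls between when granulation is complete (Oct 31, 2001) and when tablet compression finishes (Nov 11, 2001).

Granulation is complete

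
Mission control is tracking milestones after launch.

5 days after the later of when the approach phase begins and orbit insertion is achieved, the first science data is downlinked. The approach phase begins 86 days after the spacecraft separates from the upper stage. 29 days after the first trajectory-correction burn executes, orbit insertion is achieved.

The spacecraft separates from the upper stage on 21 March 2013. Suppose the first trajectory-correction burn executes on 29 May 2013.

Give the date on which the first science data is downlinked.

2 July 2013

The spacecraft separates from the upper stage: Mar 21, 2013.
The approach phase begins: Mar 21, 2013 + 86 days = Jun 15, 2013.
The first trajectory-correction burn executes: May 29, 2013.
Orbit insertion is achieved: May 29, 2013 + 29 days = Jun 27, 2013.
Both prerequisites met — the approach phase begins (Jun 15, 2013), orbit insertion is achieved (Jun 27, 2013); the later is Jun 27, 2013.
The first science data is downlinked: Jun 27, 2013 + 5 days = Jul 2, 2013.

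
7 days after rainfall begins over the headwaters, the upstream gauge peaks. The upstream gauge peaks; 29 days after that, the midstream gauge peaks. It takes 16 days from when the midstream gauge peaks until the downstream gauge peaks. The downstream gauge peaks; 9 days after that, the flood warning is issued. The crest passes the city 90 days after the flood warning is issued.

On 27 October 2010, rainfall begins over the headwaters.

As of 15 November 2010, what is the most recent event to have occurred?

Rainfall begins over the headwaters: Oct 27, 2010.
The upstream gauge peaks: Oct 27, 2010 + 7 days = Nov 3, 2010.
The midstream gauge peaks: Nov 3, 2010 + 29 days = Dec 2, 2010.
The downstream gauge peaks: Dec 2, 2010 + 16 days = Dec 18, 2010.
The flood warning is issued: Dec 18, 2010 + 9 days = Dec 27, 2010.
The crest passes the city: Dec 27, 2010 + 90 days = Mar 27, 2011.
Nov 15, 2010 falls between when the upstream gauge peaks (Nov 3, 2010) and when the midstream gauge peaks (Dec 2, 2010).

The upstream gauge peaks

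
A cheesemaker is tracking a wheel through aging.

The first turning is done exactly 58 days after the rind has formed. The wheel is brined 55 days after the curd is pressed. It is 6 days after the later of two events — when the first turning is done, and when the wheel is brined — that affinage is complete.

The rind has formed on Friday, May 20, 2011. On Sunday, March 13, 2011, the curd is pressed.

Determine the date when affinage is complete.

Saturday, July 23, 2011

The rind has formed: May 20, 2011.
The first turning is done: May 20, 2011 + 58 days = Jul 17, 2011.
The curd is pressed: Mar 13, 2011.
The wheel is brined: Mar 13, 2011 + 55 days = May 7, 2011.
Both prerequisites met — the first turning is done (Jul 17, 2011), the wheel is brined (May 7, 2011); the later is Jul 17, 2011.
Affinage is complete: Jul 17, 2011 + 6 days = Jul 23, 2011.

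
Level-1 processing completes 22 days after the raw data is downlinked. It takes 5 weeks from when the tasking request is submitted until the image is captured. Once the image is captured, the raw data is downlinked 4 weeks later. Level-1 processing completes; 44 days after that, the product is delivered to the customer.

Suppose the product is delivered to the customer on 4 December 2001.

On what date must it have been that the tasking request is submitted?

28 July 2001

The product is delivered to the customer: Dec 4, 2001.
Level-1 processing completes: Dec 4, 2001 − 44 days = Oct 21, 2001.
The raw data is downlinked: Oct 21, 2001 − 22 days = Sep 29, 2001.
The image is captured: Sep 29, 2001 − 4 weeks = Sep 1, 2001.
The tasking request is submitted: Sep 1, 2001 − 5 weeks = Jul 28, 2001.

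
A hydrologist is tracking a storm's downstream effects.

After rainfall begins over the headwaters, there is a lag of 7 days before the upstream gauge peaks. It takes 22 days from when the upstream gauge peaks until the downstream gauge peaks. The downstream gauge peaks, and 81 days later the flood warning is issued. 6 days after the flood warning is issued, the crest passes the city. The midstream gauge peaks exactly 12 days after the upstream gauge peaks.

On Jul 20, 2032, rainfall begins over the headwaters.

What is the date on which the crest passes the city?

Rainfall begins over the headwaters: Jul 20, 2032.
The upstream gauge peaks: Jul 20, 2032 + 7 days = Jul 27, 2032.
The downstream gauge peaks: Jul 27, 2032 + 22 days = Aug 18, 2032.
The flood warning is issued: Aug 18, 2032 + 81 days = Nov 7, 2032.
The crest passes the city: Nov 7, 2032 + 6 days = Nov 13, 2032.

Nov 13, 2032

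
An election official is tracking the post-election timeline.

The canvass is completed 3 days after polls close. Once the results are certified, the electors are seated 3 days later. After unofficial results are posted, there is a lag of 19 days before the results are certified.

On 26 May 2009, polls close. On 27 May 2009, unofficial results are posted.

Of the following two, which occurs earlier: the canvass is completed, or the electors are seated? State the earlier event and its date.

Polls close: May 26, 2009.
The canvass is completed: May 26, 2009 + 3 days = May 29, 2009.
Unofficial results are posted: May 27, 2009.
The results are certified: May 27, 2009 + 19 days = Jun 15, 2009.
The electors are seated: Jun 15, 2009 + 3 days = Jun 18, 2009.
Comparing: the canvass is completed on May 29, 2009 vs the electors are seated on Jun 18, 2009. Earlier: the canvass is completed.

The canvass is completed — 29 May 2009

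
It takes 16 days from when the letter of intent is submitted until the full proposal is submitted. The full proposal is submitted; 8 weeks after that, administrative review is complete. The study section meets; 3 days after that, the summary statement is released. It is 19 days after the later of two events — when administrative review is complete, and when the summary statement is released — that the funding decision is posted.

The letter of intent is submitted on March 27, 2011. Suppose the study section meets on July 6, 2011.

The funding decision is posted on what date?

July 28, 2011

The letter of intent is submitted: Mar 27, 2011.
The full proposal is submitted: Mar 27, 2011 + 16 days = Apr 12, 2011.
Administrative review is complete: Apr 12, 2011 + 8 weeks = Jun 7, 2011.
The study section meets: Jul 6, 2011.
The summary statement is released: Jul 6, 2011 + 3 days = Jul 9, 2011.
Both prerequisites met — administrative review is complete (Jun 7, 2011), the summary statement is released (Jul 9, 2011); the later is Jul 9, 2011.
The funding decision is posted: Jul 9, 2011 + 19 days = Jul 28, 2011.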